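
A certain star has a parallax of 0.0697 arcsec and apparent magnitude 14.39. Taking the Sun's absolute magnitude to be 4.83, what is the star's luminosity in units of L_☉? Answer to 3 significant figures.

d = 1/p = 1/0.0697″ = 14.35 pc
M = m − 5 log₁₀ d + 5 = 14.39 − 5·1.1568 + 5 = 13.606
M − M_☉ = 13.606 − 4.83 = 8.776
L/L_☉ = 10^(−0.4 × 8.776) = 3.087×10^-4

L/L_☉ ≈ 3.09×10^-4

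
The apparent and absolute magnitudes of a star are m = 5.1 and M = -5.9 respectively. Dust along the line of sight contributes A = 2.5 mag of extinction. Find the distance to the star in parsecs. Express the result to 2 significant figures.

m − M = 5 log₁₀(d/10 pc) + A  ⇒  5.1 − (-5.9) − 2.5 = 5 log₁₀(d/10)
8.500 = 5 log₁₀(d/10)
log₁₀ d = (m − M − A)/5 + 1 = 2.7000
d = 10^2.7000 = 501.2 pc

d ≈ 500 pc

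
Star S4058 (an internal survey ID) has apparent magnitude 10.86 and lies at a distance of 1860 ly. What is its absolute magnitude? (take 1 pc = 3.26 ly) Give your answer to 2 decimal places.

M ≈ 2.08

d = 1860 ly / 3.26 = 570.6 pc
5 log₁₀(d/10 pc) = 5 log₁₀(570.6) − 5 = 8.781
M = m − 5 log₁₀(d/10) = 10.86 − 8.781 = 2.079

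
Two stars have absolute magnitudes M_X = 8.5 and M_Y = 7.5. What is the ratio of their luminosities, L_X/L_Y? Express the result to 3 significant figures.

L_X/L_Y ≈ 0.398

ΔM = M_X − M_Y = 1.0
L_X/L_Y = 10^(−0.4 ΔM) = 10^-0.400 = 0.3981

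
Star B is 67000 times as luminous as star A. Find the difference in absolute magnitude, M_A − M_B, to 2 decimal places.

Pogson: ΔM = −2.5 log₁₀(ratio) = −2.5 log₁₀(67000) = −2.5 × 4.8261 = -12.065
Star B is brighter so has the smaller magnitude: M_A − M_B is positive.

M_A − M_B ≈ 12.07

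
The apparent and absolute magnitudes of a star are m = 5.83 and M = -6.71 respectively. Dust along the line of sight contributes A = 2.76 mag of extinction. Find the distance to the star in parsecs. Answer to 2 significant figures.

d ≈ 900 pc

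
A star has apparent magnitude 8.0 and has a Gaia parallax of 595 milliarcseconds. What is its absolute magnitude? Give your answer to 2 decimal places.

p = 595 mas = 0.595″ → d = 1/p = 1.681 pc
5 log₁₀(d/10 pc) = 5 log₁₀(1.681) − 5 = -3.873
M = m − 5 log₁₀(d/10) = 8.0 + 3.873 = 11.873

M ≈ 11.87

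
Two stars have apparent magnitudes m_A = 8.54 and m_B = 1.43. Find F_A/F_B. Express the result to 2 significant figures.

F_A/F_B ≈ 1.4×10^-3

Δm = 8.54 − (1.43) = 7.11
Flux ratio = 10^(−0.4 Δm) = 10^(−0.4 × 7.11) = 10^-2.844 = 1.432×10^-3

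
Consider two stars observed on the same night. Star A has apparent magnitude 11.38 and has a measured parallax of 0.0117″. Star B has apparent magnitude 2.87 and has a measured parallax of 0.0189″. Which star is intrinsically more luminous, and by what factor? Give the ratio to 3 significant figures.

Star B is more luminous, by a factor of 972.

Star A: d = 1/p = 1/0.0117″ = 85.47 pc
Star A: M = m − 5 log₁₀ d + 5 = 11.38 − 5·1.9318 + 5 = 6.721
Star B: d = 1/p = 1/0.0189″ = 52.91 pc
Star B: M = m − 5 log₁₀ d + 5 = 2.87 − 5·1.7235 + 5 = -0.748
ΔM = M_A − M_B = 6.721 − (-0.748) = 7.469; smaller M is more luminous → Star B.
L ratio = 10^(0.4 |ΔM|) = 10^2.987 = 971.5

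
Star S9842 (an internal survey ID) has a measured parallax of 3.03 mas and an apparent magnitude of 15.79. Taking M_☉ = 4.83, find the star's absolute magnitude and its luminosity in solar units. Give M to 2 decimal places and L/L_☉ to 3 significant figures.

M ≈ 8.20; L/L_☉ ≈ 0.0450

d = 1/p = 1000/3.03 mas = 330.0 pc
M = m − 5 log₁₀ d + 5 = 15.79 − 5·2.5186 + 5 = 8.197
M − M_☉ = 8.197 − 4.83 = 3.367
L/L_☉ = 10^(−0.4 × 3.367) = 0.04499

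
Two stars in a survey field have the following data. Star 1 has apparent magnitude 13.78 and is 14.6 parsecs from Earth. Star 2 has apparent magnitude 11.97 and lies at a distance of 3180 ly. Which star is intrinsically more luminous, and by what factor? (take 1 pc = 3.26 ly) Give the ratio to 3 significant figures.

Star 2 is more luminous, by a factor of 23600.

Star 1: M = m − 5 log₁₀ d + 5 = 13.78 − 5·1.1644 + 5 = 12.958
Star 2: d = 3180 ly / 3.26 = 975.5 pc
Star 2: M = m − 5 log₁₀ d + 5 = 11.97 − 5·2.9892 + 5 = 2.024
ΔM = M_1 − M_2 = 12.958 − (2.024) = 10.934; smaller M is more luminous → Star 2.
L ratio = 10^(0.4 |ΔM|) = 10^4.374 = 23640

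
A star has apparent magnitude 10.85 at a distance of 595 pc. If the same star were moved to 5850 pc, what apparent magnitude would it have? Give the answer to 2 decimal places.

m ≈ 15.81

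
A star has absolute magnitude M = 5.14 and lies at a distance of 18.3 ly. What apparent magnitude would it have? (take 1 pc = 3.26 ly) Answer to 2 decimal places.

m ≈ 3.89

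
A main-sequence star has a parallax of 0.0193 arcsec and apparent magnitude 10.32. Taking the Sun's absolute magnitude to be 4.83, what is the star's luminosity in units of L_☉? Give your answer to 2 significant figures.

L/L_☉ ≈ 0.17

d = 1/p = 1/0.0193″ = 51.81 pc
M = m − 5 log₁₀ d + 5 = 10.32 − 5·1.7144 + 5 = 6.748
M − M_☉ = 6.748 − 4.83 = 1.918
L/L_☉ = 10^(−0.4 × 1.918) = 0.1710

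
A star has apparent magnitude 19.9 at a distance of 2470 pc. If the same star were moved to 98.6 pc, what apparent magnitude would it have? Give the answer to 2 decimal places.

m ≈ 12.91

Flux ∝ 1/d², so Δm = 5 log₁₀(d₂/d₁) = 5 log₁₀(98.6/2470) = -6.994
m₂ = m₁ + Δm = 19.9 + (-6.994) = 12.906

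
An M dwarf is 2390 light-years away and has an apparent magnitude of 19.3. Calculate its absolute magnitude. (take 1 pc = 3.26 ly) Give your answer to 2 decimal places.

M ≈ 9.97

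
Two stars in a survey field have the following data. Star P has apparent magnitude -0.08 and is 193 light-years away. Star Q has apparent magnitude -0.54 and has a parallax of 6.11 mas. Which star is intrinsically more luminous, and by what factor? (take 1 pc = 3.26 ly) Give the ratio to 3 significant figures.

Star Q is more luminous, by a factor of 11.7.

Star P: d = 193 ly / 3.26 = 59.20 pc
Star P: M = m − 5 log₁₀ d + 5 = -0.08 − 5·1.7723 + 5 = -3.942
Star Q: p = 6.11 mas = 6.11×10^-3″ → d = 1/p = 163.7 pc
Star Q: M = m − 5 log₁₀ d + 5 = -0.54 − 5·2.2140 + 5 = -6.610
ΔM = M_P − M_Q = -3.942 − (-6.610) = 2.668; smaller M is more luminous → Star Q.
L ratio = 10^(0.4 |ΔM|) = 10^1.067 = 11.67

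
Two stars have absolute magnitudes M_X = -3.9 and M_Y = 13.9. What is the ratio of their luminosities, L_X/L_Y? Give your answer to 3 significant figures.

L_X/L_Y ≈ 1.32×10^7

ΔM = M_X − M_Y = -17.8
L_X/L_Y = 10^(−0.4 ΔM) = 10^7.120 = 1.318×10^7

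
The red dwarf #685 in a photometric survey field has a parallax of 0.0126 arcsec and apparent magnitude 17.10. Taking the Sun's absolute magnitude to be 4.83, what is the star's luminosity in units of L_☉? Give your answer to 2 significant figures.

L/L_☉ ≈ 7.8×10^-4

d = 1/p = 1/0.0126″ = 79.37 pc
M = m − 5 log₁₀ d + 5 = 17.10 − 5·1.8996 + 5 = 12.602
M − M_☉ = 12.602 − 4.83 = 7.772
L/L_☉ = 10^(−0.4 × 7.772) = 7.785×10^-4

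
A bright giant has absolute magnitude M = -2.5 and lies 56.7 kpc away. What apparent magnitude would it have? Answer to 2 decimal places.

m ≈ 16.27

d = 56.7 kpc = 56700 pc
m = M + 5 log₁₀ d − 5 = -2.5 + 5·4.7536 − 5 = 16.268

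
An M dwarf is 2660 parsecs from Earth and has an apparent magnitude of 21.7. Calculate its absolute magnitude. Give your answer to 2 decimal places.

M ≈ 9.58

5 log₁₀(d/10 pc) = 5 log₁₀(2660) − 5 = 12.124
M = m − 5 log₁₀(d/10) = 21.7 − 12.124 = 9.576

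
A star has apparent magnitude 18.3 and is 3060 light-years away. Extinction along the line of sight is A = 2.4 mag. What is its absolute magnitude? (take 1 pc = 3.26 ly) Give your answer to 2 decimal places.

d = 3060 ly / 3.26 = 938.7 pc
5 log₁₀(d/10 pc) = 5 log₁₀(938.7) − 5 = 9.863
M = m − 5 log₁₀(d/10) − A = 18.3 − 9.863 − 2.4 = 6.037

M ≈ 6.04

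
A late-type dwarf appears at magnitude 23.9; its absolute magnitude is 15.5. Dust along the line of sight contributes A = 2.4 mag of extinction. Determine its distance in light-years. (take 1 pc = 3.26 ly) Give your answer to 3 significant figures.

d ≈ 517 ly

m − M = 5 log₁₀(d/10 pc) + A  ⇒  23.9 − (15.5) − 2.4 = 5 log₁₀(d/10)
6.000 = 5 log₁₀(d/10)
log₁₀ d = (m − M − A)/5 + 1 = 2.2000
d = 10^2.2000 = 158.5 pc
= 516.7 ly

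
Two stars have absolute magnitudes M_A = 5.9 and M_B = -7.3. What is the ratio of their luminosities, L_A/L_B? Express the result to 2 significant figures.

L_A/L_B ≈ 5.2×10^-6

ΔM = M_A − M_B = 13.2
L_A/L_B = 10^(−0.4 ΔM) = 10^-5.280 = 5.248×10^-6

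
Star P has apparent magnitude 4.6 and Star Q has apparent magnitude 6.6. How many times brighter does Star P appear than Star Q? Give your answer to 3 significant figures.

6.31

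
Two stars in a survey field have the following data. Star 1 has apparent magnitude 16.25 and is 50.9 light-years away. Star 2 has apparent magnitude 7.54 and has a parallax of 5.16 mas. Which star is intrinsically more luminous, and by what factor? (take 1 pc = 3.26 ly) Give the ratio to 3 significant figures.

Star 1: d = 50.9 ly / 3.26 = 15.61 pc
Star 1: M = m − 5 log₁₀ d + 5 = 16.25 − 5·1.1935 + 5 = 15.282
Star 2: p = 5.16 mas = 5.16×10^-3″ → d = 1/p = 193.8 pc
Star 2: M = m − 5 log₁₀ d + 5 = 7.54 − 5·2.2874 + 5 = 1.103
ΔM = M_1 − M_2 = 15.282 − (1.103) = 14.179; smaller M is more luminous → Star 2.
L ratio = 10^(0.4 |ΔM|) = 10^5.672 = 469600

Star 2 is more luminous, by a factor of 470000.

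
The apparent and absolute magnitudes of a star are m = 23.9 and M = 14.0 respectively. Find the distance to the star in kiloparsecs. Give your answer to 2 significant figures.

d ≈ 0.95 kpc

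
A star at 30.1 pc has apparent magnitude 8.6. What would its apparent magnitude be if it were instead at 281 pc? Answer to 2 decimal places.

m ≈ 13.45

Flux ∝ 1/d², so Δm = 5 log₁₀(d₂/d₁) = 5 log₁₀(281/30.1) = 4.851
m₂ = m₁ + Δm = 8.6 + (4.851) = 13.451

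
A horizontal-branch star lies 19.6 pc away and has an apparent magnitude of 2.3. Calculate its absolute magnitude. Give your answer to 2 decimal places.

M ≈ 0.84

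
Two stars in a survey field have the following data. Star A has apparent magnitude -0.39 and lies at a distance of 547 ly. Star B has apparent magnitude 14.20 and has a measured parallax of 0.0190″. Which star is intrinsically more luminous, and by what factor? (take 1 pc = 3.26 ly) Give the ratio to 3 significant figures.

Star A: d = 547 ly / 3.26 = 167.8 pc
Star A: M = m − 5 log₁₀ d + 5 = -0.39 − 5·2.2248 + 5 = -6.514
Star B: d = 1/p = 1/0.0190″ = 52.63 pc
Star B: M = m − 5 log₁₀ d + 5 = 14.20 − 5·1.7212 + 5 = 10.594
ΔM = M_A − M_B = -6.514 − (10.594) = -17.108; smaller M is more luminous → Star A.
L ratio = 10^(0.4 |ΔM|) = 10^6.843 = 6.967×10^6

Star A is more luminous, by a factor of 6.97×10^6.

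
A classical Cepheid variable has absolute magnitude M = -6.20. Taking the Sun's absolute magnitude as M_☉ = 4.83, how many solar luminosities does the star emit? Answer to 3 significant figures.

L/L_☉ ≈ 25800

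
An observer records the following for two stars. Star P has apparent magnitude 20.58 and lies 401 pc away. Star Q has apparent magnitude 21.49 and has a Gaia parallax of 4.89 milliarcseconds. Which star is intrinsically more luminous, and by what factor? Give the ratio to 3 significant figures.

Star P: M = m − 5 log₁₀ d + 5 = 20.58 − 5·2.6031 + 5 = 12.564
Star Q: p = 4.89 mas = 4.89×10^-3″ → d = 1/p = 204.5 pc
Star Q: M = m − 5 log₁₀ d + 5 = 21.49 − 5·2.3107 + 5 = 14.937
ΔM = M_P − M_Q = 12.564 − (14.937) = -2.372; smaller M is more luminous → Star P.
L ratio = 10^(0.4 |ΔM|) = 10^0.949 = 8.890

Star P is more luminous, by a factor of 8.89.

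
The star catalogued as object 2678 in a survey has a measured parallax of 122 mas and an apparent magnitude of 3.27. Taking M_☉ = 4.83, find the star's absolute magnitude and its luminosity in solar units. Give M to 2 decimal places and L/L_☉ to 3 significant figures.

d = 1/p = 1000/122 mas = 8.197 pc
M = m − 5 log₁₀ d + 5 = 3.27 − 5·0.9136 + 5 = 3.702
M − M_☉ = 3.702 − 4.83 = -1.128
L/L_☉ = 10^(−0.4 × -1.128) = 2.827

M ≈ 3.70; L/L_☉ ≈ 2.83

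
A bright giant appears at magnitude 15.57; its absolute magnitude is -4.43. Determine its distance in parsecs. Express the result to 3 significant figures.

d ≈ 100000 pc

μ = m − M = 20.000
m − M = 5 log₁₀ d − 5
log₁₀ d = (m − M)/5 + 1 = 5.0000
d = 10^5.0000 = 100000 pc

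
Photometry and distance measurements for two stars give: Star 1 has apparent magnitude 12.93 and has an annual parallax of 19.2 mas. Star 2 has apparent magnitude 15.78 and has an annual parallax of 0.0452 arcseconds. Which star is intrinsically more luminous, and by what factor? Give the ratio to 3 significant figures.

Star 1: p = 19.2 mas = 0.0192″ → d = 1/p = 52.08 pc
Star 1: M = m − 5 log₁₀ d + 5 = 12.93 − 5·1.7167 + 5 = 9.347
Star 2: d = 1/p = 1/0.0452″ = 22.12 pc
Star 2: M = m − 5 log₁₀ d + 5 = 15.78 − 5·1.3449 + 5 = 14.056
ΔM = M_1 − M_2 = 9.347 − (14.056) = -4.709; smaller M is more luminous → Star 1.
L ratio = 10^(0.4 |ΔM|) = 10^1.884 = 76.50

Star 1 is more luminous, by a factor of 76.5.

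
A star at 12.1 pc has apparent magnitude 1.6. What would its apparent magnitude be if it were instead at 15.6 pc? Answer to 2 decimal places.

m ≈ 2.15

Flux ∝ 1/d², so Δm = 5 log₁₀(d₂/d₁) = 5 log₁₀(15.6/12.1) = 0.552
m₂ = m₁ + Δm = 1.6 + (0.552) = 2.152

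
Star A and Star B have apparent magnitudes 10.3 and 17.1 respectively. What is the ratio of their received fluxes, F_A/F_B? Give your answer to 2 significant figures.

F_A/F_B ≈ 520

Δm = 10.3 − (17.1) = -6.8
Flux ratio = 10^(−0.4 Δm) = 10^(−0.4 × -6.8) = 10^2.720 = 524.8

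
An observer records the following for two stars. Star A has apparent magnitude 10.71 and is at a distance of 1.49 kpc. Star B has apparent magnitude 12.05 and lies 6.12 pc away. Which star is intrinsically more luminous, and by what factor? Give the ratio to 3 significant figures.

Star A is more luminous, by a factor of 204000.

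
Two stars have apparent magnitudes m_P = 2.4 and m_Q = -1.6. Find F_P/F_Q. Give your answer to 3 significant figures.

Δm = 2.4 − (-1.6) = 4.0
Flux ratio = 10^(−0.4 Δm) = 10^(−0.4 × 4.0) = 10^-1.600 = 0.02512

F_P/F_Q ≈ 0.0251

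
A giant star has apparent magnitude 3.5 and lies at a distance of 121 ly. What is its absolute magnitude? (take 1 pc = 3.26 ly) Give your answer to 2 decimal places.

d = 121 ly / 3.26 = 37.12 pc
5 log₁₀(d/10 pc) = 5 log₁₀(37.12) − 5 = 2.848
M = m − 5 log₁₀(d/10) = 3.5 − 2.848 = 0.652

M ≈ 0.65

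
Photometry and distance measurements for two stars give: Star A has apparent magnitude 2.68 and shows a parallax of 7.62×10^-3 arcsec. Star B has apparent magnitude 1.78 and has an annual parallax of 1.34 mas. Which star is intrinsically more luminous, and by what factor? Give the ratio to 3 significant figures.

Star A: d = 1/p = 1/7.62×10^-3″ = 131.2 pc
Star A: M = m − 5 log₁₀ d + 5 = 2.68 − 5·2.1180 + 5 = -2.910
Star B: p = 1.34 mas = 1.34×10^-3″ → d = 1/p = 746.3 pc
Star B: M = m − 5 log₁₀ d + 5 = 1.78 − 5·2.8729 + 5 = -7.584
ΔM = M_A − M_B = -2.910 − (-7.584) = 4.674; smaller M is more luminous → Star B.
L ratio = 10^(0.4 |ΔM|) = 10^1.870 = 74.08

Star B is more luminous, by a factor of 74.1.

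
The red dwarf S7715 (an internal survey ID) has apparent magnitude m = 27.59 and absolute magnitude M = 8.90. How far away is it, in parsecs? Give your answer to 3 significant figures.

d ≈ 54700 pc

Distance modulus: m − M = 27.59 − (8.90) = 18.690
m − M = 5 log₁₀ d − 5
log₁₀ d = (m − M)/5 + 1 = 4.7380
d = 10^4.7380 = 54700 pc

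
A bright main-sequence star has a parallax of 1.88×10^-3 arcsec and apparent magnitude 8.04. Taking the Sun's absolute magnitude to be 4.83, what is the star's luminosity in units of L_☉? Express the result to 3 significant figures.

L/L_☉ ≈ 147

d = 1/p = 1/1.88×10^-3″ = 531.9 pc
M = m − 5 log₁₀ d + 5 = 8.04 − 5·2.7258 + 5 = -0.589
M − M_☉ = -0.589 − 4.83 = -5.419
L/L_☉ = 10^(−0.4 × -5.419) = 147.1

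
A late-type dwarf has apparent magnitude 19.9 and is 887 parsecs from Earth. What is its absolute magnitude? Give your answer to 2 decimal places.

5 log₁₀(d/10 pc) = 5 log₁₀(887.0) − 5 = 9.740
M = m − 5 log₁₀(d/10) = 19.9 − 9.740 = 10.160

M ≈ 10.16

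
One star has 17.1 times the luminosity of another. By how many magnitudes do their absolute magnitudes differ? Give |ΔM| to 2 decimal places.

|ΔM| ≈ 3.08

Pogson: ΔM = −2.5 log₁₀(ratio) = −2.5 log₁₀(17.1) = −2.5 × 1.2330 = -3.082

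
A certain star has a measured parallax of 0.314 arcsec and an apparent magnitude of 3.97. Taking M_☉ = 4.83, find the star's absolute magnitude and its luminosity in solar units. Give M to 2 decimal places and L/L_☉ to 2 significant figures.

d = 1/p = 1/0.314″ = 3.185 pc
M = m − 5 log₁₀ d + 5 = 3.97 − 5·0.5031 + 5 = 6.455
M − M_☉ = 6.455 − 4.83 = 1.625
L/L_☉ = 10^(−0.4 × 1.625) = 0.2239

M ≈ 6.45; L/L_☉ ≈ 0.22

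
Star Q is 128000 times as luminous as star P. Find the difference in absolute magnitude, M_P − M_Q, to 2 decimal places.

M_P − M_Q ≈ 12.77

Pogson: ΔM = −2.5 log₁₀(ratio) = −2.5 log₁₀(128000) = −2.5 × 5.1072 = -12.768
Star Q is brighter so has the smaller magnitude: M_P − M_Q is positive.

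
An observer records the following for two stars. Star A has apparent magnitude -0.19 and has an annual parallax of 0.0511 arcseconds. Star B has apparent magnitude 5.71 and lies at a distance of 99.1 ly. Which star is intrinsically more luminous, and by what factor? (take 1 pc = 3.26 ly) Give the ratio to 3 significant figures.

Star A is more luminous, by a factor of 94.9.

Star A: d = 1/p = 1/0.0511″ = 19.57 pc
Star A: M = m − 5 log₁₀ d + 5 = -0.19 − 5·1.2916 + 5 = -1.648
Star B: d = 99.1 ly / 3.26 = 30.40 pc
Star B: M = m − 5 log₁₀ d + 5 = 5.71 − 5·1.4829 + 5 = 3.296
ΔM = M_A − M_B = -1.648 − (3.296) = -4.944; smaller M is more luminous → Star A.
L ratio = 10^(0.4 |ΔM|) = 10^1.977 = 94.94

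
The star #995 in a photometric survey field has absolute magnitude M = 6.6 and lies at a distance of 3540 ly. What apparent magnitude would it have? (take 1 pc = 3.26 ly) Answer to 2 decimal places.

d = 3540 ly / 3.26 = 1086 pc
m = M + 5 log₁₀ d − 5 = 6.6 + 5·3.0358 − 5 = 16.779

m ≈ 16.78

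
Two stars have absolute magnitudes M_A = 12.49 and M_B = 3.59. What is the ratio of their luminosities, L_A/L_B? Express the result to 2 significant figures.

L_A/L_B ≈ 2.8×10^-4

ΔM = M_A − M_B = 8.90
L_A/L_B = 10^(−0.4 ΔM) = 10^-3.560 = 2.754×10^-4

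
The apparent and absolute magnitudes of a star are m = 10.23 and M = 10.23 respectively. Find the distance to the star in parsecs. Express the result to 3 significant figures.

μ = m − M = 0.000
m − M = 5 log₁₀ d − 5
log₁₀ d = (m − M)/5 + 1 = 1.0000
d = 10^1.0000 = 10.00 pc

d ≈ 10.0 pc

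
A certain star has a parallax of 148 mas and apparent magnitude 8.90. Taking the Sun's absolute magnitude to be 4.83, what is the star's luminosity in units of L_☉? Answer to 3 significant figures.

L/L_☉ ≈ 0.0108

d = 1/p = 1000/148 mas = 6.757 pc
M = m − 5 log₁₀ d + 5 = 8.90 − 5·0.8297 + 5 = 9.751
M − M_☉ = 9.751 − 4.83 = 4.921
L/L_☉ = 10^(−0.4 × 4.921) = 0.01075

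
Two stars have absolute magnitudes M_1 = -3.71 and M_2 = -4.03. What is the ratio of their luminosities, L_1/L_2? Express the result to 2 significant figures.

ΔM = M_1 − M_2 = 0.32
L_1/L_2 = 10^(−0.4 ΔM) = 10^-0.128 = 0.7447

L_1/L_2 ≈ 0.74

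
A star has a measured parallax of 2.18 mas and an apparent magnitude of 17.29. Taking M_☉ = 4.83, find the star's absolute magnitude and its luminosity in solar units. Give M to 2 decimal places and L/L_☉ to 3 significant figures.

M ≈ 8.98; L/L_☉ ≈ 0.0218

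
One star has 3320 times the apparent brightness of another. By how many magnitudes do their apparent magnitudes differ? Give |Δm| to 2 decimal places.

|Δm| ≈ 8.80

Pogson: Δm = −2.5 log₁₀(ratio) = −2.5 log₁₀(3320) = −2.5 × 3.5211 = -8.803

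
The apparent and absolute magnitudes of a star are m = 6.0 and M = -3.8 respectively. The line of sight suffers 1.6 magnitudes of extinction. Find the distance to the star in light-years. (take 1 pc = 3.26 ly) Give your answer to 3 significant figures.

m − M = 5 log₁₀(d/10 pc) + A  ⇒  6.0 − (-3.8) − 1.6 = 5 log₁₀(d/10)
8.200 = 5 log₁₀(d/10)
log₁₀ d = (m − M − A)/5 + 1 = 2.6400
d = 10^2.6400 = 436.5 pc
= 1423 ly

d ≈ 1420 ly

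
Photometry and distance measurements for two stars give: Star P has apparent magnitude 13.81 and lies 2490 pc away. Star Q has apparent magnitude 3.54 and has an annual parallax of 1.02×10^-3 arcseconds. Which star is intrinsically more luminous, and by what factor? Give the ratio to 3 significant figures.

Star P: M = m − 5 log₁₀ d + 5 = 13.81 − 5·3.3962 + 5 = 1.829
Star Q: d = 1/p = 1/1.02×10^-3″ = 980.4 pc
Star Q: M = m − 5 log₁₀ d + 5 = 3.54 − 5·2.9914 + 5 = -6.417
ΔM = M_P − M_Q = 1.829 − (-6.417) = 8.246; smaller M is more luminous → Star Q.
L ratio = 10^(0.4 |ΔM|) = 10^3.298 = 1988

Star Q is more luminous, by a factor of 1990.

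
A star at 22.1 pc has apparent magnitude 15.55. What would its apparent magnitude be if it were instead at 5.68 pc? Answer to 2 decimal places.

Flux ∝ 1/d², so Δm = 5 log₁₀(d₂/d₁) = 5 log₁₀(5.68/22.1) = -2.950
m₂ = m₁ + Δm = 15.55 + (-2.950) = 12.600

m ≈ 12.60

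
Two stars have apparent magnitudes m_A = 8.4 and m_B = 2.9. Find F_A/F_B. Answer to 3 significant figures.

Magnitude difference = 5.5
Flux ratio = 10^(−0.4 Δm) = 10^(−0.4 × 5.5) = 10^-2.200 = 6.310×10^-3

F_A/F_B ≈ 6.31×10^-3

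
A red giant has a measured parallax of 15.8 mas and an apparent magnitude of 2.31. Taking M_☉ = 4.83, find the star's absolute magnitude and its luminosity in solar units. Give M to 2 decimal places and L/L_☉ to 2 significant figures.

M ≈ -1.70; L/L_☉ ≈ 410

d = 1/p = 1000/15.8 mas = 63.29 pc
M = m − 5 log₁₀ d + 5 = 2.31 − 5·1.8013 + 5 = -1.697
M − M_☉ = -1.697 − 4.83 = -6.527
L/L_☉ = 10^(−0.4 × -6.527) = 408.0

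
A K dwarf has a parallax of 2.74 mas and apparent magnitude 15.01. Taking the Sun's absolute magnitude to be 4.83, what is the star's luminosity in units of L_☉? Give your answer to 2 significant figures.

d = 1/p = 1000/2.74 mas = 365.0 pc
M = m − 5 log₁₀ d + 5 = 15.01 − 5·2.5622 + 5 = 7.199
M − M_☉ = 7.199 − 4.83 = 2.369
L/L_☉ = 10^(−0.4 × 2.369) = 0.1128

L/L_☉ ≈ 0.11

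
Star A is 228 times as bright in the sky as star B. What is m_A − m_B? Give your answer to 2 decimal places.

Pogson: Δm = −2.5 log₁₀(ratio) = −2.5 log₁₀(228) = −2.5 × 2.3579 = -5.895
Star A is brighter, so it has the smaller magnitude: the difference is negative.

m_A − m_B ≈ -5.89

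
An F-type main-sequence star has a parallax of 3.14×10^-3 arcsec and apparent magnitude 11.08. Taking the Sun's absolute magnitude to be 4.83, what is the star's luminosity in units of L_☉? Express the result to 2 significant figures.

d = 1/p = 1/3.14×10^-3″ = 318.5 pc
M = m − 5 log₁₀ d + 5 = 11.08 − 5·2.5031 + 5 = 3.565
M − M_☉ = 3.565 − 4.83 = -1.265
L/L_☉ = 10^(−0.4 × -1.265) = 3.207

L/L_☉ ≈ 3.2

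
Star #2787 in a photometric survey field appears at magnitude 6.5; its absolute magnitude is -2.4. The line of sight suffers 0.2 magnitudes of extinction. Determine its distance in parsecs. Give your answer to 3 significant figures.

m − M = 5 log₁₀(d/10 pc) + A  ⇒  6.5 − (-2.4) − 0.2 = 5 log₁₀(d/10)
8.700 = 5 log₁₀(d/10)
log₁₀ d = (m − M − A)/5 + 1 = 2.7400
d = 10^2.7400 = 549.5 pc

d ≈ 550 pc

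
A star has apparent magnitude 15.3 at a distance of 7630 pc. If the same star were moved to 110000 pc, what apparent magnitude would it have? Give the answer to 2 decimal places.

Flux ∝ 1/d², so Δm = 5 log₁₀(d₂/d₁) = 5 log₁₀(110000/7630) = 5.794
m₂ = m₁ + Δm = 15.3 + (5.794) = 21.094

m ≈ 21.09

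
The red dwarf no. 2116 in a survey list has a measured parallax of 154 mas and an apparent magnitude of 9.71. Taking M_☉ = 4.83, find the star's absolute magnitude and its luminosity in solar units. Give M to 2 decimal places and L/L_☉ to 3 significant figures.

M ≈ 10.65; L/L_☉ ≈ 4.71×10^-3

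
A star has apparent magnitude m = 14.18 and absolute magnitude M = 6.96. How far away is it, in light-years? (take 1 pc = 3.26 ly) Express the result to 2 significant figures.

d ≈ 910 ly

Distance modulus: m − M = 14.18 − (6.96) = 7.220
m − M = 5 log₁₀ d − 5
log₁₀ d = (m − M)/5 + 1 = 2.4440
d = 10^2.4440 = 278.0 pc
= 906.2 ly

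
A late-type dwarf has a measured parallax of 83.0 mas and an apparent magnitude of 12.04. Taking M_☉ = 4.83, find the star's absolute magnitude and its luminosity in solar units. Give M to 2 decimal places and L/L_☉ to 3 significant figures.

M ≈ 11.64; L/L_☉ ≈ 1.90×10^-3

d = 1/p = 1000/83.0 mas = 12.05 pc
M = m − 5 log₁₀ d + 5 = 12.04 − 5·1.0809 + 5 = 11.635
M − M_☉ = 11.635 − 4.83 = 6.805
L/L_☉ = 10^(−0.4 × 6.805) = 1.896×10^-3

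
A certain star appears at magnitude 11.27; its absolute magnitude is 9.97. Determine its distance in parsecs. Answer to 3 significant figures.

d ≈ 18.2 pc

μ = m − M = 1.300
m − M = 5 log₁₀ d − 5
log₁₀ d = (m − M)/5 + 1 = 1.2600
d = 10^1.2600 = 18.20 pc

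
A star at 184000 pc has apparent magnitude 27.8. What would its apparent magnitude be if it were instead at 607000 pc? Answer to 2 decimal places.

m ≈ 30.39

Flux ∝ 1/d², so Δm = 5 log₁₀(d₂/d₁) = 5 log₁₀(607000/184000) = 2.592
m₂ = m₁ + Δm = 27.8 + (2.592) = 30.392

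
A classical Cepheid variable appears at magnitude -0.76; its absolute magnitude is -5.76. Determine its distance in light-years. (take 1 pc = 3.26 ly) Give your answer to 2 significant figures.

d ≈ 330 ly

Distance modulus: m − M = -0.76 − (-5.76) = 5.000
m − M = 5 log₁₀ d − 5
log₁₀ d = (m − M)/5 + 1 = 2.0000
d = 10^2.0000 = 100.0 pc
= 326.0 ly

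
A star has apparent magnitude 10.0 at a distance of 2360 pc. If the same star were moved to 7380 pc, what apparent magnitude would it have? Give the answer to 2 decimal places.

m ≈ 12.48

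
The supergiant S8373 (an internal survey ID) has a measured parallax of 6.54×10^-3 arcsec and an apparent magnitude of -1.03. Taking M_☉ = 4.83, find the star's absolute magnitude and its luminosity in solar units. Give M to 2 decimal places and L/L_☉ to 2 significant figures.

M ≈ -6.95; L/L_☉ ≈ 52000

d = 1/p = 1/6.54×10^-3″ = 152.9 pc
M = m − 5 log₁₀ d + 5 = -1.03 − 5·2.1844 + 5 = -6.952
M − M_☉ = -6.952 − 4.83 = -11.782
L/L_☉ = 10^(−0.4 × -11.782) = 51620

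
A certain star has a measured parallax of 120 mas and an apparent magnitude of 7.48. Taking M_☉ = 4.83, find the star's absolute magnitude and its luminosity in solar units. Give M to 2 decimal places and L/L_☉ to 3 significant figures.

M ≈ 7.88; L/L_☉ ≈ 0.0605

d = 1/p = 1000/120 mas = 8.333 pc
M = m − 5 log₁₀ d + 5 = 7.48 − 5·0.9208 + 5 = 7.876
M − M_☉ = 7.876 − 4.83 = 3.046
L/L_☉ = 10^(−0.4 × 3.046) = 0.06048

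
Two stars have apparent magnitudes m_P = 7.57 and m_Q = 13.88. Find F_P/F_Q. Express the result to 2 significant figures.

F_P/F_Q ≈ 330

Δm = 7.57 − (13.88) = -6.31
Flux ratio = 10^(−0.4 Δm) = 10^(−0.4 × -6.31) = 10^2.524 = 334.2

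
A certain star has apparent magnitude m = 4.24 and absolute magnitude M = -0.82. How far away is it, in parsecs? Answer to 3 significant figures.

μ = m − M = 5.060
m − M = 5 log₁₀ d − 5
log₁₀ d = (m − M)/5 + 1 = 2.0120
d = 10^2.0120 = 102.8 pc

d ≈ 103 pc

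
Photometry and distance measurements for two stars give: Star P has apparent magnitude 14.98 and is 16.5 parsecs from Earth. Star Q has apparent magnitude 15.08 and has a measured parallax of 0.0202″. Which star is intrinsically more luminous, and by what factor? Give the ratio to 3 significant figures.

Star Q is more luminous, by a factor of 8.21.

Star P: M = m − 5 log₁₀ d + 5 = 14.98 − 5·1.2175 + 5 = 13.893
Star Q: d = 1/p = 1/0.0202″ = 49.50 pc
Star Q: M = m − 5 log₁₀ d + 5 = 15.08 − 5·1.6946 + 5 = 11.607
ΔM = M_P − M_Q = 13.893 − (11.607) = 2.286; smaller M is more luminous → Star Q.
L ratio = 10^(0.4 |ΔM|) = 10^0.914 = 8.210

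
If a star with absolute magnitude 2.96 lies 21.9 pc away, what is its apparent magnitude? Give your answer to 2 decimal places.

m ≈ 4.66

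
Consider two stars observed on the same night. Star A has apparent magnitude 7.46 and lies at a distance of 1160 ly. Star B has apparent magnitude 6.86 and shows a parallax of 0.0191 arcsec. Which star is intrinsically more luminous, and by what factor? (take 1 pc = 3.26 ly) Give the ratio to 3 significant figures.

Star A is more luminous, by a factor of 26.6.

Star A: d = 1160 ly / 3.26 = 355.8 pc
Star A: M = m − 5 log₁₀ d + 5 = 7.46 − 5·2.5512 + 5 = -0.296
Star B: d = 1/p = 1/0.0191″ = 52.36 pc
Star B: M = m − 5 log₁₀ d + 5 = 6.86 − 5·1.7190 + 5 = 3.265
ΔM = M_A − M_B = -0.296 − (3.265) = -3.561; smaller M is more luminous → Star A.
L ratio = 10^(0.4 |ΔM|) = 10^1.425 = 26.58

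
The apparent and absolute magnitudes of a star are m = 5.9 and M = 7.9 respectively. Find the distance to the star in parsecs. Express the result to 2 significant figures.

d ≈ 4.0 pc

Distance modulus: m − M = 5.9 − (7.9) = -2.000
m − M = 5 log₁₀ d − 5
log₁₀ d = (m − M)/5 + 1 = 0.6000
d = 10^0.6000 = 3.981 pc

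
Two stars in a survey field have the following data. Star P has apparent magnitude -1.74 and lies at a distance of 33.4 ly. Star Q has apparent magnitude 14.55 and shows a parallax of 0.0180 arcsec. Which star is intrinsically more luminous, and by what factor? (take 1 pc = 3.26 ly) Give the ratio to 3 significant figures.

Star P is more luminous, by a factor of 112000.

Star P: d = 33.4 ly / 3.26 = 10.25 pc
Star P: M = m − 5 log₁₀ d + 5 = -1.74 − 5·1.0105 + 5 = -1.793
Star Q: d = 1/p = 1/0.0180″ = 55.56 pc
Star Q: M = m − 5 log₁₀ d + 5 = 14.55 − 5·1.7447 + 5 = 10.826
ΔM = M_P − M_Q = -1.793 − (10.826) = -12.619; smaller M is more luminous → Star P.
L ratio = 10^(0.4 |ΔM|) = 10^5.048 = 111600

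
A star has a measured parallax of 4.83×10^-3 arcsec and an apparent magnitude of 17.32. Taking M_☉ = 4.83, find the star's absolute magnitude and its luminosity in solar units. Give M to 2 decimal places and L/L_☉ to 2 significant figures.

d = 1/p = 1/4.83×10^-3″ = 207.0 pc
M = m − 5 log₁₀ d + 5 = 17.32 − 5·2.3161 + 5 = 10.740
M − M_☉ = 10.740 − 4.83 = 5.910
L/L_☉ = 10^(−0.4 × 5.910) = 4.326×10^-3

M ≈ 10.74; L/L_☉ ≈ 4.3×10^-3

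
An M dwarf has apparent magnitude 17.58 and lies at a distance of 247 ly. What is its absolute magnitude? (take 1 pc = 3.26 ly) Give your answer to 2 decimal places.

d = 247 ly / 3.26 = 75.77 pc
5 log₁₀(d/10 pc) = 5 log₁₀(75.77) − 5 = 4.397
M = m − 5 log₁₀(d/10) = 17.58 − 4.397 = 13.183

M ≈ 13.18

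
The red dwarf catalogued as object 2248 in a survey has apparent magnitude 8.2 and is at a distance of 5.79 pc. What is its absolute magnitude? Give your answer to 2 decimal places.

M ≈ 9.39

5 log₁₀(d/10 pc) = 5 log₁₀(5.790) − 5 = -1.187
M = m − 5 log₁₀(d/10) = 8.2 + 1.187 = 9.387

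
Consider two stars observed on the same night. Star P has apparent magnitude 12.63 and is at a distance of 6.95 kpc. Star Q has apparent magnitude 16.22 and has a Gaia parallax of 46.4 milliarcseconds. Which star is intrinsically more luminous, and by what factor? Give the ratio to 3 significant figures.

Star P is more luminous, by a factor of 2.84×10^6.

Star P: d = 6.95 kpc = 6950 pc
Star P: M = m − 5 log₁₀ d + 5 = 12.63 − 5·3.8420 + 5 = -1.580
Star Q: p = 46.4 mas = 0.0464″ → d = 1/p = 21.55 pc
Star Q: M = m − 5 log₁₀ d + 5 = 16.22 − 5·1.3335 + 5 = 14.553
ΔM = M_P − M_Q = -1.580 − (14.553) = -16.133; smaller M is more luminous → Star P.
L ratio = 10^(0.4 |ΔM|) = 10^6.453 = 2.838×10^6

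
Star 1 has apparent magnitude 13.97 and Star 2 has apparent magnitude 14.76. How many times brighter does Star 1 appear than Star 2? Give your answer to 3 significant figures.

2.07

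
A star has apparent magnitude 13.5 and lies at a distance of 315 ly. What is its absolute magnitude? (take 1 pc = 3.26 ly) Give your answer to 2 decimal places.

M ≈ 8.57

d = 315 ly / 3.26 = 96.63 pc
5 log₁₀(d/10 pc) = 5 log₁₀(96.63) − 5 = 4.925
M = m − 5 log₁₀(d/10) = 13.5 − 4.925 = 8.575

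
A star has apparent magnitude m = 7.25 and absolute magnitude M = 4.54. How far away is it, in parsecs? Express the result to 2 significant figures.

d ≈ 35 pc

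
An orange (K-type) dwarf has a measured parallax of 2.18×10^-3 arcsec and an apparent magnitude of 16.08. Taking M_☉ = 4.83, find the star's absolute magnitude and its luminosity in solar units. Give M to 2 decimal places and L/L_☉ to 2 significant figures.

M ≈ 7.77; L/L_☉ ≈ 0.067

d = 1/p = 1/2.18×10^-3″ = 458.7 pc
M = m − 5 log₁₀ d + 5 = 16.08 − 5·2.6615 + 5 = 7.772
M − M_☉ = 7.772 − 4.83 = 2.942
L/L_☉ = 10^(−0.4 × 2.942) = 0.06654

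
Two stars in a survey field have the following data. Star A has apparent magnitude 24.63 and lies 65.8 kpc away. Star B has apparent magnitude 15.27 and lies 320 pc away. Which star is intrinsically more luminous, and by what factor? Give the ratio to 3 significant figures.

Star A is more luminous, by a factor of 7.62.

Star A: d = 65.8 kpc = 65800 pc
Star A: M = m − 5 log₁₀ d + 5 = 24.63 − 5·4.8182 + 5 = 5.539
Star B: M = m − 5 log₁₀ d + 5 = 15.27 − 5·2.5051 + 5 = 7.744
ΔM = M_A − M_B = 5.539 − (7.744) = -2.205; smaller M is more luminous → Star A.
L ratio = 10^(0.4 |ΔM|) = 10^0.882 = 7.623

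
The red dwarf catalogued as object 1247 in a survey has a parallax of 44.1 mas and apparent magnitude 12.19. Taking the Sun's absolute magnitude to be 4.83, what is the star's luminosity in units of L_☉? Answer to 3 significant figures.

d = 1/p = 1000/44.1 mas = 22.68 pc
M = m − 5 log₁₀ d + 5 = 12.19 − 5·1.3556 + 5 = 10.412
M − M_☉ = 10.412 − 4.83 = 5.582
L/L_☉ = 10^(−0.4 × 5.582) = 5.850×10^-3

L/L_☉ ≈ 5.85×10^-3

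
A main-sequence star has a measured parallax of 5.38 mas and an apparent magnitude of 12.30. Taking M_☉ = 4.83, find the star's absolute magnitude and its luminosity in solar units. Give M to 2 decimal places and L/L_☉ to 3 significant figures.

d = 1/p = 1000/5.38 mas = 185.9 pc
M = m − 5 log₁₀ d + 5 = 12.30 − 5·2.2692 + 5 = 5.954
M − M_☉ = 5.954 − 4.83 = 1.124
L/L_☉ = 10^(−0.4 × 1.124) = 0.3552

M ≈ 5.95; L/L_☉ ≈ 0.355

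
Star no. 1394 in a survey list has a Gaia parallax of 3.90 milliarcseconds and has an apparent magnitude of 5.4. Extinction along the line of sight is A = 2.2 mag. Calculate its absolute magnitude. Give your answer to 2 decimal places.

M ≈ -3.84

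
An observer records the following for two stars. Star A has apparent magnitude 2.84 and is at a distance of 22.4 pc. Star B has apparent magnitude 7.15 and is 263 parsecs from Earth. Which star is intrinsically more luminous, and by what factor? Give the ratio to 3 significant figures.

Star B is more luminous, by a factor of 2.60.

Star A: M = m − 5 log₁₀ d + 5 = 2.84 − 5·1.3502 + 5 = 1.089
Star B: M = m − 5 log₁₀ d + 5 = 7.15 − 5·2.4200 + 5 = 0.050
ΔM = M_A − M_B = 1.089 − (0.050) = 1.039; smaller M is more luminous → Star B.
L ratio = 10^(0.4 |ΔM|) = 10^0.415 = 2.603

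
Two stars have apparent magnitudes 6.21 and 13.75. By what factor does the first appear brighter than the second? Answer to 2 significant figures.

1000

Magnitude difference = -7.54
Flux ratio = 10^(−0.4 Δm) = 10^(−0.4 × -7.54) = 10^3.016 = 1038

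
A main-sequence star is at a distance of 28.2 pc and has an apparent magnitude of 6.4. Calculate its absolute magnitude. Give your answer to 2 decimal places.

5 log₁₀(d/10 pc) = 5 log₁₀(28.20) − 5 = 2.251
M = m − 5 log₁₀(d/10) = 6.4 − 2.251 = 4.149

M ≈ 4.15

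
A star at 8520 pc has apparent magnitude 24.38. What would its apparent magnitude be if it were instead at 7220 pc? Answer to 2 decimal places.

Flux ∝ 1/d², so Δm = 5 log₁₀(d₂/d₁) = 5 log₁₀(7220/8520) = -0.360
m₂ = m₁ + Δm = 24.38 + (-0.360) = 24.020

m ≈ 24.02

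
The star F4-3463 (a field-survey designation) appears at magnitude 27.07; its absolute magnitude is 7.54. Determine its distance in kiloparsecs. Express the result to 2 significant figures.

Distance modulus: m − M = 27.07 − (7.54) = 19.530
m − M = 5 log₁₀ d − 5
log₁₀ d = (m − M)/5 + 1 = 4.9060
d = 10^4.9060 = 80540 pc
= 80.54 kpc

d ≈ 81 kpc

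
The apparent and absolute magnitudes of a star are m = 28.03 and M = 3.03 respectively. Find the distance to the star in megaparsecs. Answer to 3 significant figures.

d ≈ 1.00 Mpc

Distance modulus: m − M = 28.03 − (3.03) = 25.000
m − M = 5 log₁₀ d − 5
log₁₀ d = (m − M)/5 + 1 = 6.0000
d = 10^6.0000 = 1.000×10^6 pc
= 1.000 Mpc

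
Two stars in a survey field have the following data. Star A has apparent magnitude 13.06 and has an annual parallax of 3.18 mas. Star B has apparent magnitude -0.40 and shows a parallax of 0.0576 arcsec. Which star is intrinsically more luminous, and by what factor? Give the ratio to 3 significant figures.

Star B is more luminous, by a factor of 738.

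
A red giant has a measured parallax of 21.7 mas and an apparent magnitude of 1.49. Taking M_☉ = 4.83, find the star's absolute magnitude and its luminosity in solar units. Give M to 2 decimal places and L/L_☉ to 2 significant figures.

M ≈ -1.83; L/L_☉ ≈ 460

d = 1/p = 1000/21.7 mas = 46.08 pc
M = m − 5 log₁₀ d + 5 = 1.49 − 5·1.6635 + 5 = -1.828
M − M_☉ = -1.828 − 4.83 = -6.658
L/L_☉ = 10^(−0.4 × -6.658) = 460.3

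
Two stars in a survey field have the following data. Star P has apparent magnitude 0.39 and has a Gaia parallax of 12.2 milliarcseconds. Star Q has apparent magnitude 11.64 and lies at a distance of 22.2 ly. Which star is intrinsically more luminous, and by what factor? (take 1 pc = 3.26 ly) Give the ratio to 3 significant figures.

Star P is more luminous, by a factor of 4.58×10^6.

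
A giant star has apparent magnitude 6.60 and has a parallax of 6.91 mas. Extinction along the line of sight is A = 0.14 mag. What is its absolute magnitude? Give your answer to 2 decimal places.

M ≈ 0.66

p = 6.91 mas = 6.91×10^-3″ → d = 1/p = 144.7 pc
5 log₁₀(d/10 pc) = 5 log₁₀(144.7) − 5 = 5.803
M = m − 5 log₁₀(d/10) − A = 6.60 − 5.803 − 0.14 = 0.657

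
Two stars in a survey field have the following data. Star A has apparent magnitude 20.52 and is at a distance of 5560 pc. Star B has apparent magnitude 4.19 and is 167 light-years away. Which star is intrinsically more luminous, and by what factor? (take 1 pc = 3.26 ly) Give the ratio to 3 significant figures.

Star B is more luminous, by a factor of 289.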